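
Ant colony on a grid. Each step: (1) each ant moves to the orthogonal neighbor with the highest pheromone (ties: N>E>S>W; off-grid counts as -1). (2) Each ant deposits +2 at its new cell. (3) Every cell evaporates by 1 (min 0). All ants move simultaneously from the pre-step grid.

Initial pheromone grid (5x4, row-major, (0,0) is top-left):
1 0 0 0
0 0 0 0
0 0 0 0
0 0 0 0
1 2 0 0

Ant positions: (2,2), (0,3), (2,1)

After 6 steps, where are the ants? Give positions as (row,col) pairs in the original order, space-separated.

Step 1: ant0:(2,2)->N->(1,2) | ant1:(0,3)->S->(1,3) | ant2:(2,1)->N->(1,1)
  grid max=1 at (1,1)
Step 2: ant0:(1,2)->E->(1,3) | ant1:(1,3)->W->(1,2) | ant2:(1,1)->E->(1,2)
  grid max=4 at (1,2)
Step 3: ant0:(1,3)->W->(1,2) | ant1:(1,2)->E->(1,3) | ant2:(1,2)->E->(1,3)
  grid max=5 at (1,2)
Step 4: ant0:(1,2)->E->(1,3) | ant1:(1,3)->W->(1,2) | ant2:(1,3)->W->(1,2)
  grid max=8 at (1,2)
Step 5: ant0:(1,3)->W->(1,2) | ant1:(1,2)->E->(1,3) | ant2:(1,2)->E->(1,3)
  grid max=9 at (1,2)
Step 6: ant0:(1,2)->E->(1,3) | ant1:(1,3)->W->(1,2) | ant2:(1,3)->W->(1,2)
  grid max=12 at (1,2)

(1,3) (1,2) (1,2)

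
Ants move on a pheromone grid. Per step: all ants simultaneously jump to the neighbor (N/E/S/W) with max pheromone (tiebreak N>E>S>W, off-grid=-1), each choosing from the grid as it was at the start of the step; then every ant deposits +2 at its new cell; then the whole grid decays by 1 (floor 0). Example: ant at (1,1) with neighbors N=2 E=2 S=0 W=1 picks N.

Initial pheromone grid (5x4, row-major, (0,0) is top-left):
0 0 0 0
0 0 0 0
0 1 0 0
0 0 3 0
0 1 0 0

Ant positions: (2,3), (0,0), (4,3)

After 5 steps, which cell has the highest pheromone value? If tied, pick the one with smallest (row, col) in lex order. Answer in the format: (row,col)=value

Step 1: ant0:(2,3)->N->(1,3) | ant1:(0,0)->E->(0,1) | ant2:(4,3)->N->(3,3)
  grid max=2 at (3,2)
Step 2: ant0:(1,3)->N->(0,3) | ant1:(0,1)->E->(0,2) | ant2:(3,3)->W->(3,2)
  grid max=3 at (3,2)
Step 3: ant0:(0,3)->W->(0,2) | ant1:(0,2)->E->(0,3) | ant2:(3,2)->N->(2,2)
  grid max=2 at (0,2)
Step 4: ant0:(0,2)->E->(0,3) | ant1:(0,3)->W->(0,2) | ant2:(2,2)->S->(3,2)
  grid max=3 at (0,2)
Step 5: ant0:(0,3)->W->(0,2) | ant1:(0,2)->E->(0,3) | ant2:(3,2)->N->(2,2)
  grid max=4 at (0,2)
Final grid:
  0 0 4 4
  0 0 0 0
  0 0 1 0
  0 0 2 0
  0 0 0 0
Max pheromone 4 at (0,2)

Answer: (0,2)=4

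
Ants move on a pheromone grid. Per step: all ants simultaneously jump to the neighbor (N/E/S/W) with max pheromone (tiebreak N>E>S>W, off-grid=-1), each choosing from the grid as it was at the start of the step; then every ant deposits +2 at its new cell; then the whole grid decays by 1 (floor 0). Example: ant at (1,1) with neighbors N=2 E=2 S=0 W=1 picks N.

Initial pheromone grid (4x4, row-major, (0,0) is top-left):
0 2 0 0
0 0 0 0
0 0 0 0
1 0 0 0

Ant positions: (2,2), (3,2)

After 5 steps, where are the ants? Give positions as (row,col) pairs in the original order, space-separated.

Step 1: ant0:(2,2)->N->(1,2) | ant1:(3,2)->N->(2,2)
  grid max=1 at (0,1)
Step 2: ant0:(1,2)->S->(2,2) | ant1:(2,2)->N->(1,2)
  grid max=2 at (1,2)
Step 3: ant0:(2,2)->N->(1,2) | ant1:(1,2)->S->(2,2)
  grid max=3 at (1,2)
Step 4: ant0:(1,2)->S->(2,2) | ant1:(2,2)->N->(1,2)
  grid max=4 at (1,2)
Step 5: ant0:(2,2)->N->(1,2) | ant1:(1,2)->S->(2,2)
  grid max=5 at (1,2)

(1,2) (2,2)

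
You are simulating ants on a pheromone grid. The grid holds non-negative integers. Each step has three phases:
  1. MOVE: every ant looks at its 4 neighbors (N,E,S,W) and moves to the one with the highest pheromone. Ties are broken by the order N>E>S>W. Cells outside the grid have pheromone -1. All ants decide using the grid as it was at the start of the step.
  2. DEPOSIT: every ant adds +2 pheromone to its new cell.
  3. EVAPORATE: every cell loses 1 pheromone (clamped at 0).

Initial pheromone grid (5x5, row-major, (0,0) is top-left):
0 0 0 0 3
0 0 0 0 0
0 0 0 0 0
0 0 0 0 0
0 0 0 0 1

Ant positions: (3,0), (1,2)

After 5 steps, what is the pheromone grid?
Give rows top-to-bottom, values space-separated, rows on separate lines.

After step 1: ants at (2,0),(0,2)
  0 0 1 0 2
  0 0 0 0 0
  1 0 0 0 0
  0 0 0 0 0
  0 0 0 0 0
After step 2: ants at (1,0),(0,3)
  0 0 0 1 1
  1 0 0 0 0
  0 0 0 0 0
  0 0 0 0 0
  0 0 0 0 0
After step 3: ants at (0,0),(0,4)
  1 0 0 0 2
  0 0 0 0 0
  0 0 0 0 0
  0 0 0 0 0
  0 0 0 0 0
After step 4: ants at (0,1),(1,4)
  0 1 0 0 1
  0 0 0 0 1
  0 0 0 0 0
  0 0 0 0 0
  0 0 0 0 0
After step 5: ants at (0,2),(0,4)
  0 0 1 0 2
  0 0 0 0 0
  0 0 0 0 0
  0 0 0 0 0
  0 0 0 0 0

0 0 1 0 2
0 0 0 0 0
0 0 0 0 0
0 0 0 0 0
0 0 0 0 0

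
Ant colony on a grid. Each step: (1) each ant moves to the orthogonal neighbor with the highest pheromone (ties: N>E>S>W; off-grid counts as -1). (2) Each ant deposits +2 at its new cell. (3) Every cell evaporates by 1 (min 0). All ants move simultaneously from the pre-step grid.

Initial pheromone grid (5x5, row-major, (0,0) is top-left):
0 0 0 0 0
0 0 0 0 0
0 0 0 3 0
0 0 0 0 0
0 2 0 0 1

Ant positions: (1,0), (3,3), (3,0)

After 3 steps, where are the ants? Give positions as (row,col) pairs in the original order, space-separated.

Step 1: ant0:(1,0)->N->(0,0) | ant1:(3,3)->N->(2,3) | ant2:(3,0)->N->(2,0)
  grid max=4 at (2,3)
Step 2: ant0:(0,0)->E->(0,1) | ant1:(2,3)->N->(1,3) | ant2:(2,0)->N->(1,0)
  grid max=3 at (2,3)
Step 3: ant0:(0,1)->E->(0,2) | ant1:(1,3)->S->(2,3) | ant2:(1,0)->N->(0,0)
  grid max=4 at (2,3)

(0,2) (2,3) (0,0)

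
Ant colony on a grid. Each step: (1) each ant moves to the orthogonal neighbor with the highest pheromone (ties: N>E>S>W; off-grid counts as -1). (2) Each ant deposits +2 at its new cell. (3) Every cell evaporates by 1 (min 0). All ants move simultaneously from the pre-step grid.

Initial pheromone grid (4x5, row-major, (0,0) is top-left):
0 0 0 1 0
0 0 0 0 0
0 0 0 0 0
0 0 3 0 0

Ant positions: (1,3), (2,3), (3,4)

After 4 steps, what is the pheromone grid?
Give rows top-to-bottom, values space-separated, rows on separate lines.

After step 1: ants at (0,3),(1,3),(2,4)
  0 0 0 2 0
  0 0 0 1 0
  0 0 0 0 1
  0 0 2 0 0
After step 2: ants at (1,3),(0,3),(1,4)
  0 0 0 3 0
  0 0 0 2 1
  0 0 0 0 0
  0 0 1 0 0
After step 3: ants at (0,3),(1,3),(1,3)
  0 0 0 4 0
  0 0 0 5 0
  0 0 0 0 0
  0 0 0 0 0
After step 4: ants at (1,3),(0,3),(0,3)
  0 0 0 7 0
  0 0 0 6 0
  0 0 0 0 0
  0 0 0 0 0

0 0 0 7 0
0 0 0 6 0
0 0 0 0 0
0 0 0 0 0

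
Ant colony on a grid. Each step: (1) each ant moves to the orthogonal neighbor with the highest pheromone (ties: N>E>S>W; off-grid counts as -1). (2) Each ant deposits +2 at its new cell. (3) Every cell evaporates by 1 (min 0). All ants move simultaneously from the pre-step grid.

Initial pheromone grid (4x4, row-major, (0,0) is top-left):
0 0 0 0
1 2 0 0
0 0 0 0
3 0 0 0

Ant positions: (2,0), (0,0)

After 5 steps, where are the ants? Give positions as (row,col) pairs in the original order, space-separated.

Step 1: ant0:(2,0)->S->(3,0) | ant1:(0,0)->S->(1,0)
  grid max=4 at (3,0)
Step 2: ant0:(3,0)->N->(2,0) | ant1:(1,0)->E->(1,1)
  grid max=3 at (3,0)
Step 3: ant0:(2,0)->S->(3,0) | ant1:(1,1)->W->(1,0)
  grid max=4 at (3,0)
Step 4: ant0:(3,0)->N->(2,0) | ant1:(1,0)->E->(1,1)
  grid max=3 at (3,0)
Step 5: ant0:(2,0)->S->(3,0) | ant1:(1,1)->W->(1,0)
  grid max=4 at (3,0)

(3,0) (1,0)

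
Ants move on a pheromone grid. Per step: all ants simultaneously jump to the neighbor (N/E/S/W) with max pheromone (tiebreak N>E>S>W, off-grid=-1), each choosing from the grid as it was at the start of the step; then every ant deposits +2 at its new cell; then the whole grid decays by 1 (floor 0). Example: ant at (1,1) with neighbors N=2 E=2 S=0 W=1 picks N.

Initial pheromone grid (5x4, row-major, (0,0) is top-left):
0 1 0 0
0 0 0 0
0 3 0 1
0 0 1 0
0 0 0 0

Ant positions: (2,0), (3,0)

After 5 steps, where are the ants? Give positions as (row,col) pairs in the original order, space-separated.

Step 1: ant0:(2,0)->E->(2,1) | ant1:(3,0)->N->(2,0)
  grid max=4 at (2,1)
Step 2: ant0:(2,1)->W->(2,0) | ant1:(2,0)->E->(2,1)
  grid max=5 at (2,1)
Step 3: ant0:(2,0)->E->(2,1) | ant1:(2,1)->W->(2,0)
  grid max=6 at (2,1)
Step 4: ant0:(2,1)->W->(2,0) | ant1:(2,0)->E->(2,1)
  grid max=7 at (2,1)
Step 5: ant0:(2,0)->E->(2,1) | ant1:(2,1)->W->(2,0)
  grid max=8 at (2,1)

(2,1) (2,0)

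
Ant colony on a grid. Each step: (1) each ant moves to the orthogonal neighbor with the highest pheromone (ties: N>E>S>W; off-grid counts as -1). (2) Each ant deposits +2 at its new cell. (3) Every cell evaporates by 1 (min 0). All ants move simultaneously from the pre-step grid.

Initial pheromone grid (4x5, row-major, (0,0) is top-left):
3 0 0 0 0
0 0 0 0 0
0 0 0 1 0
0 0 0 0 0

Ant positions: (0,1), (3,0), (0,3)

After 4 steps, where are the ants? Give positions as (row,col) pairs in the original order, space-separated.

Step 1: ant0:(0,1)->W->(0,0) | ant1:(3,0)->N->(2,0) | ant2:(0,3)->E->(0,4)
  grid max=4 at (0,0)
Step 2: ant0:(0,0)->E->(0,1) | ant1:(2,0)->N->(1,0) | ant2:(0,4)->S->(1,4)
  grid max=3 at (0,0)
Step 3: ant0:(0,1)->W->(0,0) | ant1:(1,0)->N->(0,0) | ant2:(1,4)->N->(0,4)
  grid max=6 at (0,0)
Step 4: ant0:(0,0)->E->(0,1) | ant1:(0,0)->E->(0,1) | ant2:(0,4)->S->(1,4)
  grid max=5 at (0,0)

(0,1) (0,1) (1,4)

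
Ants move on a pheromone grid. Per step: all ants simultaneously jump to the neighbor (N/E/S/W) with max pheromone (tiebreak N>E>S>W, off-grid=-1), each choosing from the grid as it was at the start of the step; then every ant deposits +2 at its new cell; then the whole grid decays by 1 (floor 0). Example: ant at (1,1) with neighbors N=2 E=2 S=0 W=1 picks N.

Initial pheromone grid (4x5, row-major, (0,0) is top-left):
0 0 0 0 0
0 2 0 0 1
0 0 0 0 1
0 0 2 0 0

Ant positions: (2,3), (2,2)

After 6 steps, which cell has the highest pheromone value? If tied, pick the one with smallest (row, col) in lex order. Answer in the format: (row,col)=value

Step 1: ant0:(2,3)->E->(2,4) | ant1:(2,2)->S->(3,2)
  grid max=3 at (3,2)
Step 2: ant0:(2,4)->N->(1,4) | ant1:(3,2)->N->(2,2)
  grid max=2 at (3,2)
Step 3: ant0:(1,4)->S->(2,4) | ant1:(2,2)->S->(3,2)
  grid max=3 at (3,2)
Step 4: ant0:(2,4)->N->(1,4) | ant1:(3,2)->N->(2,2)
  grid max=2 at (3,2)
Step 5: ant0:(1,4)->S->(2,4) | ant1:(2,2)->S->(3,2)
  grid max=3 at (3,2)
Step 6: ant0:(2,4)->N->(1,4) | ant1:(3,2)->N->(2,2)
  grid max=2 at (3,2)
Final grid:
  0 0 0 0 0
  0 0 0 0 1
  0 0 1 0 1
  0 0 2 0 0
Max pheromone 2 at (3,2)

Answer: (3,2)=2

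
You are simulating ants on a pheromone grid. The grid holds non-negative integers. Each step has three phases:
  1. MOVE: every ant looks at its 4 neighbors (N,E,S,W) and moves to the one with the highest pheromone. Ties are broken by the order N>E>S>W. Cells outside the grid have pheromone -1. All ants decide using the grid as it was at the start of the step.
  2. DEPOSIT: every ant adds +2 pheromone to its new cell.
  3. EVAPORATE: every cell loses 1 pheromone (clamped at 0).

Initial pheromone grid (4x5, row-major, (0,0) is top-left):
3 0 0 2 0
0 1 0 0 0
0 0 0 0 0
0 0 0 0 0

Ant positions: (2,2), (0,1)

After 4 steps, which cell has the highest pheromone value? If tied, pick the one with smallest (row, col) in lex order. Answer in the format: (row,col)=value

Answer: (0,0)=5

Derivation:
Step 1: ant0:(2,2)->N->(1,2) | ant1:(0,1)->W->(0,0)
  grid max=4 at (0,0)
Step 2: ant0:(1,2)->N->(0,2) | ant1:(0,0)->E->(0,1)
  grid max=3 at (0,0)
Step 3: ant0:(0,2)->W->(0,1) | ant1:(0,1)->W->(0,0)
  grid max=4 at (0,0)
Step 4: ant0:(0,1)->W->(0,0) | ant1:(0,0)->E->(0,1)
  grid max=5 at (0,0)
Final grid:
  5 3 0 0 0
  0 0 0 0 0
  0 0 0 0 0
  0 0 0 0 0
Max pheromone 5 at (0,0)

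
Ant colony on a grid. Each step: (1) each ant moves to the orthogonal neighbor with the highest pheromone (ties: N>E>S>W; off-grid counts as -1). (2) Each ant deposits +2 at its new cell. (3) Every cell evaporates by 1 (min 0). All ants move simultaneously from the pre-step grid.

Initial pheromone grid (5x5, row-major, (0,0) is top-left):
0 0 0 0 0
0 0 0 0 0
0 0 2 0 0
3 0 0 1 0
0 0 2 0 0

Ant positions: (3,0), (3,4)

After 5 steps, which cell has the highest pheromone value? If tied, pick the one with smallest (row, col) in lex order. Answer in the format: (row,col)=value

Step 1: ant0:(3,0)->N->(2,0) | ant1:(3,4)->W->(3,3)
  grid max=2 at (3,0)
Step 2: ant0:(2,0)->S->(3,0) | ant1:(3,3)->N->(2,3)
  grid max=3 at (3,0)
Step 3: ant0:(3,0)->N->(2,0) | ant1:(2,3)->S->(3,3)
  grid max=2 at (3,0)
Step 4: ant0:(2,0)->S->(3,0) | ant1:(3,3)->N->(2,3)
  grid max=3 at (3,0)
Step 5: ant0:(3,0)->N->(2,0) | ant1:(2,3)->S->(3,3)
  grid max=2 at (3,0)
Final grid:
  0 0 0 0 0
  0 0 0 0 0
  1 0 0 0 0
  2 0 0 2 0
  0 0 0 0 0
Max pheromone 2 at (3,0)

Answer: (3,0)=2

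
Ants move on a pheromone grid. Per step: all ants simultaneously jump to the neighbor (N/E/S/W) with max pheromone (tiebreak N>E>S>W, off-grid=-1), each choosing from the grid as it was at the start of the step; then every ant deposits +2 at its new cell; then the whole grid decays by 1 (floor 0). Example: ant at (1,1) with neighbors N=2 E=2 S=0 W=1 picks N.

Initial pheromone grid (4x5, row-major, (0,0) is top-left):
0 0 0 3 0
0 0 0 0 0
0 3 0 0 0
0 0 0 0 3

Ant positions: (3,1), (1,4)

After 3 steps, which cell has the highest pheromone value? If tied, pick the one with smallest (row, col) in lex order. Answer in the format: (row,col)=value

Step 1: ant0:(3,1)->N->(2,1) | ant1:(1,4)->N->(0,4)
  grid max=4 at (2,1)
Step 2: ant0:(2,1)->N->(1,1) | ant1:(0,4)->W->(0,3)
  grid max=3 at (0,3)
Step 3: ant0:(1,1)->S->(2,1) | ant1:(0,3)->E->(0,4)
  grid max=4 at (2,1)
Final grid:
  0 0 0 2 1
  0 0 0 0 0
  0 4 0 0 0
  0 0 0 0 0
Max pheromone 4 at (2,1)

Answer: (2,1)=4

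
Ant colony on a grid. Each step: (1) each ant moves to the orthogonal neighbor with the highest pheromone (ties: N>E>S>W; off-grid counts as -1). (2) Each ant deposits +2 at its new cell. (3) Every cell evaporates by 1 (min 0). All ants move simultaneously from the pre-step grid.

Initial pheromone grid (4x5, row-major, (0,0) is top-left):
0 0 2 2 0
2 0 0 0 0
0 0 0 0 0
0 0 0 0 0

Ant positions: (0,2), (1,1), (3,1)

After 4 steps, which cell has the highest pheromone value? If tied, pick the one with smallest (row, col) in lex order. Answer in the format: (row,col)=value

Answer: (1,0)=4

Derivation:
Step 1: ant0:(0,2)->E->(0,3) | ant1:(1,1)->W->(1,0) | ant2:(3,1)->N->(2,1)
  grid max=3 at (0,3)
Step 2: ant0:(0,3)->W->(0,2) | ant1:(1,0)->N->(0,0) | ant2:(2,1)->N->(1,1)
  grid max=2 at (0,2)
Step 3: ant0:(0,2)->E->(0,3) | ant1:(0,0)->S->(1,0) | ant2:(1,1)->W->(1,0)
  grid max=5 at (1,0)
Step 4: ant0:(0,3)->W->(0,2) | ant1:(1,0)->N->(0,0) | ant2:(1,0)->N->(0,0)
  grid max=4 at (1,0)
Final grid:
  3 0 2 2 0
  4 0 0 0 0
  0 0 0 0 0
  0 0 0 0 0
Max pheromone 4 at (1,0)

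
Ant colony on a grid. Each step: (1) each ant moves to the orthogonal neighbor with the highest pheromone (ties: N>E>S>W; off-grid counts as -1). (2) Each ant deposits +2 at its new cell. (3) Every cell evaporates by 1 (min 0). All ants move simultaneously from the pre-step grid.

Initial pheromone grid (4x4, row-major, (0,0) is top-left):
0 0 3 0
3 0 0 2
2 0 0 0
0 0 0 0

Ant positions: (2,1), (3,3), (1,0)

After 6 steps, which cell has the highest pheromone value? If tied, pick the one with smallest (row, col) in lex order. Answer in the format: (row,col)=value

Answer: (1,0)=9

Derivation:
Step 1: ant0:(2,1)->W->(2,0) | ant1:(3,3)->N->(2,3) | ant2:(1,0)->S->(2,0)
  grid max=5 at (2,0)
Step 2: ant0:(2,0)->N->(1,0) | ant1:(2,3)->N->(1,3) | ant2:(2,0)->N->(1,0)
  grid max=5 at (1,0)
Step 3: ant0:(1,0)->S->(2,0) | ant1:(1,3)->N->(0,3) | ant2:(1,0)->S->(2,0)
  grid max=7 at (2,0)
Step 4: ant0:(2,0)->N->(1,0) | ant1:(0,3)->S->(1,3) | ant2:(2,0)->N->(1,0)
  grid max=7 at (1,0)
Step 5: ant0:(1,0)->S->(2,0) | ant1:(1,3)->N->(0,3) | ant2:(1,0)->S->(2,0)
  grid max=9 at (2,0)
Step 6: ant0:(2,0)->N->(1,0) | ant1:(0,3)->S->(1,3) | ant2:(2,0)->N->(1,0)
  grid max=9 at (1,0)
Final grid:
  0 0 0 0
  9 0 0 2
  8 0 0 0
  0 0 0 0
Max pheromone 9 at (1,0)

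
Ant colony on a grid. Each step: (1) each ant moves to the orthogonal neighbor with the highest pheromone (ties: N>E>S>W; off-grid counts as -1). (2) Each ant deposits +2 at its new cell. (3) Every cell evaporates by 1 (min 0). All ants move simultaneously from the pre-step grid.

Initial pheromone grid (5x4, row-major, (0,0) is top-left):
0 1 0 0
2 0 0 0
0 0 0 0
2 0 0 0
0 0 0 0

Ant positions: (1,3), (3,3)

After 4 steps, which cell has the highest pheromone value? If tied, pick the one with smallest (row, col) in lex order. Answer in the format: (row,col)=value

Answer: (1,3)=5

Derivation:
Step 1: ant0:(1,3)->N->(0,3) | ant1:(3,3)->N->(2,3)
  grid max=1 at (0,3)
Step 2: ant0:(0,3)->S->(1,3) | ant1:(2,3)->N->(1,3)
  grid max=3 at (1,3)
Step 3: ant0:(1,3)->N->(0,3) | ant1:(1,3)->N->(0,3)
  grid max=3 at (0,3)
Step 4: ant0:(0,3)->S->(1,3) | ant1:(0,3)->S->(1,3)
  grid max=5 at (1,3)
Final grid:
  0 0 0 2
  0 0 0 5
  0 0 0 0
  0 0 0 0
  0 0 0 0
Max pheromone 5 at (1,3)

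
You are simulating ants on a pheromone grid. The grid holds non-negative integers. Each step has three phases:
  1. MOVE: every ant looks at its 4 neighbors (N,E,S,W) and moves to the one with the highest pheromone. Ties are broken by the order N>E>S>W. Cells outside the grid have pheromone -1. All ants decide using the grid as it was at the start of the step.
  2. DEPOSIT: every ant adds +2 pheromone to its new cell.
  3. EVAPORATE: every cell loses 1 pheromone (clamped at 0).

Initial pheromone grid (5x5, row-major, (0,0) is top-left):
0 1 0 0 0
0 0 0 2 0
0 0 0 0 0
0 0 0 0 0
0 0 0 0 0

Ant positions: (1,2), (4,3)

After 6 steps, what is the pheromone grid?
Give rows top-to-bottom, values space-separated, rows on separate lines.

After step 1: ants at (1,3),(3,3)
  0 0 0 0 0
  0 0 0 3 0
  0 0 0 0 0
  0 0 0 1 0
  0 0 0 0 0
After step 2: ants at (0,3),(2,3)
  0 0 0 1 0
  0 0 0 2 0
  0 0 0 1 0
  0 0 0 0 0
  0 0 0 0 0
After step 3: ants at (1,3),(1,3)
  0 0 0 0 0
  0 0 0 5 0
  0 0 0 0 0
  0 0 0 0 0
  0 0 0 0 0
After step 4: ants at (0,3),(0,3)
  0 0 0 3 0
  0 0 0 4 0
  0 0 0 0 0
  0 0 0 0 0
  0 0 0 0 0
After step 5: ants at (1,3),(1,3)
  0 0 0 2 0
  0 0 0 7 0
  0 0 0 0 0
  0 0 0 0 0
  0 0 0 0 0
After step 6: ants at (0,3),(0,3)
  0 0 0 5 0
  0 0 0 6 0
  0 0 0 0 0
  0 0 0 0 0
  0 0 0 0 0

0 0 0 5 0
0 0 0 6 0
0 0 0 0 0
0 0 0 0 0
0 0 0 0 0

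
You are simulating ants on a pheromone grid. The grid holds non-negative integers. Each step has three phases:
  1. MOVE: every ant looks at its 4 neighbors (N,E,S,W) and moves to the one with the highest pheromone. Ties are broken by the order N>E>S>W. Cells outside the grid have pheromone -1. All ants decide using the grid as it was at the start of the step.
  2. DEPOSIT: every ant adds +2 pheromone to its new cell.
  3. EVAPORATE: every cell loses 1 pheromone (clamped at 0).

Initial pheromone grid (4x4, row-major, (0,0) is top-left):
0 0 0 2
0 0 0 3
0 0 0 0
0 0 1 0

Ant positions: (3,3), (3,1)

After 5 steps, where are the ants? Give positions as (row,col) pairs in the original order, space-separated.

Step 1: ant0:(3,3)->W->(3,2) | ant1:(3,1)->E->(3,2)
  grid max=4 at (3,2)
Step 2: ant0:(3,2)->N->(2,2) | ant1:(3,2)->N->(2,2)
  grid max=3 at (2,2)
Step 3: ant0:(2,2)->S->(3,2) | ant1:(2,2)->S->(3,2)
  grid max=6 at (3,2)
Step 4: ant0:(3,2)->N->(2,2) | ant1:(3,2)->N->(2,2)
  grid max=5 at (2,2)
Step 5: ant0:(2,2)->S->(3,2) | ant1:(2,2)->S->(3,2)
  grid max=8 at (3,2)

(3,2) (3,2)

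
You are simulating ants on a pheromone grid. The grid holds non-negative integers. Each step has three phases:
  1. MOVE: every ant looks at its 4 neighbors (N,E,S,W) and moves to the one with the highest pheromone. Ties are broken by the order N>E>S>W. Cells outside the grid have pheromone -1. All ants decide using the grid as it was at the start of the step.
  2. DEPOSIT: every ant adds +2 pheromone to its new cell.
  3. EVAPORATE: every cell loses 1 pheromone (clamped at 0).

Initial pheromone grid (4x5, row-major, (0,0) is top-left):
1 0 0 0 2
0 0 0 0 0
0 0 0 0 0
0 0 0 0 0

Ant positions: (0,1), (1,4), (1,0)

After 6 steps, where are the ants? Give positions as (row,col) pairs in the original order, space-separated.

Step 1: ant0:(0,1)->W->(0,0) | ant1:(1,4)->N->(0,4) | ant2:(1,0)->N->(0,0)
  grid max=4 at (0,0)
Step 2: ant0:(0,0)->E->(0,1) | ant1:(0,4)->S->(1,4) | ant2:(0,0)->E->(0,1)
  grid max=3 at (0,0)
Step 3: ant0:(0,1)->W->(0,0) | ant1:(1,4)->N->(0,4) | ant2:(0,1)->W->(0,0)
  grid max=6 at (0,0)
Step 4: ant0:(0,0)->E->(0,1) | ant1:(0,4)->S->(1,4) | ant2:(0,0)->E->(0,1)
  grid max=5 at (0,0)
Step 5: ant0:(0,1)->W->(0,0) | ant1:(1,4)->N->(0,4) | ant2:(0,1)->W->(0,0)
  grid max=8 at (0,0)
Step 6: ant0:(0,0)->E->(0,1) | ant1:(0,4)->S->(1,4) | ant2:(0,0)->E->(0,1)
  grid max=7 at (0,0)

(0,1) (1,4) (0,1)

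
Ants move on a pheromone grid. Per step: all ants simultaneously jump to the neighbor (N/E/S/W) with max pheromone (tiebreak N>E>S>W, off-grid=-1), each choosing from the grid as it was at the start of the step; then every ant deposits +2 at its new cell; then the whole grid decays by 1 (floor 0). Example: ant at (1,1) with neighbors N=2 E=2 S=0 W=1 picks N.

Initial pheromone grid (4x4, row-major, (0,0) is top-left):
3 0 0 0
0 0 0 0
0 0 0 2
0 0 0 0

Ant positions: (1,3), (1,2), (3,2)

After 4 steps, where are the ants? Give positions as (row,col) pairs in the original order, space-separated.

Step 1: ant0:(1,3)->S->(2,3) | ant1:(1,2)->N->(0,2) | ant2:(3,2)->N->(2,2)
  grid max=3 at (2,3)
Step 2: ant0:(2,3)->W->(2,2) | ant1:(0,2)->E->(0,3) | ant2:(2,2)->E->(2,3)
  grid max=4 at (2,3)
Step 3: ant0:(2,2)->E->(2,3) | ant1:(0,3)->S->(1,3) | ant2:(2,3)->W->(2,2)
  grid max=5 at (2,3)
Step 4: ant0:(2,3)->W->(2,2) | ant1:(1,3)->S->(2,3) | ant2:(2,2)->E->(2,3)
  grid max=8 at (2,3)

(2,2) (2,3) (2,3)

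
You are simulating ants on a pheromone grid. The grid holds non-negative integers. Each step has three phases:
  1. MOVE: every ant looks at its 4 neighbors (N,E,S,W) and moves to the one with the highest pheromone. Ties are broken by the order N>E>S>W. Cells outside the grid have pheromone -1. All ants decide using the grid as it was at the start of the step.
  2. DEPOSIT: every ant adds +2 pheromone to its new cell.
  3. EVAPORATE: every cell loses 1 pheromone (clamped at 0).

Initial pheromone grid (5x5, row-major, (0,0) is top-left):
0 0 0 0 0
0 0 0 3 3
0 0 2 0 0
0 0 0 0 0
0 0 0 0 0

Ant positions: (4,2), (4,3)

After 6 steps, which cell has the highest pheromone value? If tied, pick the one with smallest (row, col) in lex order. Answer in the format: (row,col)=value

Answer: (2,2)=6

Derivation:
Step 1: ant0:(4,2)->N->(3,2) | ant1:(4,3)->N->(3,3)
  grid max=2 at (1,3)
Step 2: ant0:(3,2)->N->(2,2) | ant1:(3,3)->W->(3,2)
  grid max=2 at (2,2)
Step 3: ant0:(2,2)->S->(3,2) | ant1:(3,2)->N->(2,2)
  grid max=3 at (2,2)
Step 4: ant0:(3,2)->N->(2,2) | ant1:(2,2)->S->(3,2)
  grid max=4 at (2,2)
Step 5: ant0:(2,2)->S->(3,2) | ant1:(3,2)->N->(2,2)
  grid max=5 at (2,2)
Step 6: ant0:(3,2)->N->(2,2) | ant1:(2,2)->S->(3,2)
  grid max=6 at (2,2)
Final grid:
  0 0 0 0 0
  0 0 0 0 0
  0 0 6 0 0
  0 0 6 0 0
  0 0 0 0 0
Max pheromone 6 at (2,2)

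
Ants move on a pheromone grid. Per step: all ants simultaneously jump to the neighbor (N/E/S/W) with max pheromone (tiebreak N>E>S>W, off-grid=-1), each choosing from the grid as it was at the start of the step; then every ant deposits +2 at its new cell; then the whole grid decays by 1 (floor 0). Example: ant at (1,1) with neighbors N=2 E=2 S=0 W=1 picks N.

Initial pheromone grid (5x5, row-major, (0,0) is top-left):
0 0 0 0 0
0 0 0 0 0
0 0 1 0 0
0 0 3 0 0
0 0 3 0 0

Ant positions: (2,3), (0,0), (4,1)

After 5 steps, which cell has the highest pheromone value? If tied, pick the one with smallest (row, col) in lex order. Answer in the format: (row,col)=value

Answer: (4,2)=8

Derivation:
Step 1: ant0:(2,3)->W->(2,2) | ant1:(0,0)->E->(0,1) | ant2:(4,1)->E->(4,2)
  grid max=4 at (4,2)
Step 2: ant0:(2,2)->S->(3,2) | ant1:(0,1)->E->(0,2) | ant2:(4,2)->N->(3,2)
  grid max=5 at (3,2)
Step 3: ant0:(3,2)->S->(4,2) | ant1:(0,2)->E->(0,3) | ant2:(3,2)->S->(4,2)
  grid max=6 at (4,2)
Step 4: ant0:(4,2)->N->(3,2) | ant1:(0,3)->E->(0,4) | ant2:(4,2)->N->(3,2)
  grid max=7 at (3,2)
Step 5: ant0:(3,2)->S->(4,2) | ant1:(0,4)->S->(1,4) | ant2:(3,2)->S->(4,2)
  grid max=8 at (4,2)
Final grid:
  0 0 0 0 0
  0 0 0 0 1
  0 0 0 0 0
  0 0 6 0 0
  0 0 8 0 0
Max pheromone 8 at (4,2)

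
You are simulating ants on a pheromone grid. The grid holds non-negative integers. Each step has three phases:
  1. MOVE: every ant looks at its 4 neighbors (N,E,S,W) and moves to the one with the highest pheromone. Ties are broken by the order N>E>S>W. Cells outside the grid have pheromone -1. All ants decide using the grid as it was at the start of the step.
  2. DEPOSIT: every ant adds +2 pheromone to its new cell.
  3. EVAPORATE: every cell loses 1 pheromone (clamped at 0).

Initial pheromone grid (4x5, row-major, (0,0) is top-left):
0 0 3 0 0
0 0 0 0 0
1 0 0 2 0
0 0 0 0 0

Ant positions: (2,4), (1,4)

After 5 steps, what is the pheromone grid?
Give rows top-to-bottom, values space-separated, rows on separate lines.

After step 1: ants at (2,3),(0,4)
  0 0 2 0 1
  0 0 0 0 0
  0 0 0 3 0
  0 0 0 0 0
After step 2: ants at (1,3),(1,4)
  0 0 1 0 0
  0 0 0 1 1
  0 0 0 2 0
  0 0 0 0 0
After step 3: ants at (2,3),(1,3)
  0 0 0 0 0
  0 0 0 2 0
  0 0 0 3 0
  0 0 0 0 0
After step 4: ants at (1,3),(2,3)
  0 0 0 0 0
  0 0 0 3 0
  0 0 0 4 0
  0 0 0 0 0
After step 5: ants at (2,3),(1,3)
  0 0 0 0 0
  0 0 0 4 0
  0 0 0 5 0
  0 0 0 0 0

0 0 0 0 0
0 0 0 4 0
0 0 0 5 0
0 0 0 0 0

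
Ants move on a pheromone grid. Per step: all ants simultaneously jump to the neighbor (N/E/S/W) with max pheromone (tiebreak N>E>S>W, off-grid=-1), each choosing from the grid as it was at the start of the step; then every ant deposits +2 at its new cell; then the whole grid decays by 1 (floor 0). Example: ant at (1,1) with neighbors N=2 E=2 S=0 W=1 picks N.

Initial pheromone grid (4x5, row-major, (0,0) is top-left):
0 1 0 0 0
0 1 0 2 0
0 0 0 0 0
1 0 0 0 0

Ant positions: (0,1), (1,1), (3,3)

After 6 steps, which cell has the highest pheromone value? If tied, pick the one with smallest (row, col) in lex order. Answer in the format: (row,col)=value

Step 1: ant0:(0,1)->S->(1,1) | ant1:(1,1)->N->(0,1) | ant2:(3,3)->N->(2,3)
  grid max=2 at (0,1)
Step 2: ant0:(1,1)->N->(0,1) | ant1:(0,1)->S->(1,1) | ant2:(2,3)->N->(1,3)
  grid max=3 at (0,1)
Step 3: ant0:(0,1)->S->(1,1) | ant1:(1,1)->N->(0,1) | ant2:(1,3)->N->(0,3)
  grid max=4 at (0,1)
Step 4: ant0:(1,1)->N->(0,1) | ant1:(0,1)->S->(1,1) | ant2:(0,3)->S->(1,3)
  grid max=5 at (0,1)
Step 5: ant0:(0,1)->S->(1,1) | ant1:(1,1)->N->(0,1) | ant2:(1,3)->N->(0,3)
  grid max=6 at (0,1)
Step 6: ant0:(1,1)->N->(0,1) | ant1:(0,1)->S->(1,1) | ant2:(0,3)->S->(1,3)
  grid max=7 at (0,1)
Final grid:
  0 7 0 0 0
  0 7 0 2 0
  0 0 0 0 0
  0 0 0 0 0
Max pheromone 7 at (0,1)

Answer: (0,1)=7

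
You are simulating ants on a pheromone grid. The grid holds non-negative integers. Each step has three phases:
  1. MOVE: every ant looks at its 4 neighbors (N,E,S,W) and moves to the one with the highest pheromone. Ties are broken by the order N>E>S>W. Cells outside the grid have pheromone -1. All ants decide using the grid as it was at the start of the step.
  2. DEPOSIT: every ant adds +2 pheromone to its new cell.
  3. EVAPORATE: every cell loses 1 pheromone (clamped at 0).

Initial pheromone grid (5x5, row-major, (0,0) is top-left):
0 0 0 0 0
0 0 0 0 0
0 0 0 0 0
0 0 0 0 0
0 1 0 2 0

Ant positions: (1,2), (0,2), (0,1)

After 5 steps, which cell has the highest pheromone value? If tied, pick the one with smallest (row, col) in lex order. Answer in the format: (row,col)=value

Step 1: ant0:(1,2)->N->(0,2) | ant1:(0,2)->E->(0,3) | ant2:(0,1)->E->(0,2)
  grid max=3 at (0,2)
Step 2: ant0:(0,2)->E->(0,3) | ant1:(0,3)->W->(0,2) | ant2:(0,2)->E->(0,3)
  grid max=4 at (0,2)
Step 3: ant0:(0,3)->W->(0,2) | ant1:(0,2)->E->(0,3) | ant2:(0,3)->W->(0,2)
  grid max=7 at (0,2)
Step 4: ant0:(0,2)->E->(0,3) | ant1:(0,3)->W->(0,2) | ant2:(0,2)->E->(0,3)
  grid max=8 at (0,2)
Step 5: ant0:(0,3)->W->(0,2) | ant1:(0,2)->E->(0,3) | ant2:(0,3)->W->(0,2)
  grid max=11 at (0,2)
Final grid:
  0 0 11 9 0
  0 0 0 0 0
  0 0 0 0 0
  0 0 0 0 0
  0 0 0 0 0
Max pheromone 11 at (0,2)

Answer: (0,2)=11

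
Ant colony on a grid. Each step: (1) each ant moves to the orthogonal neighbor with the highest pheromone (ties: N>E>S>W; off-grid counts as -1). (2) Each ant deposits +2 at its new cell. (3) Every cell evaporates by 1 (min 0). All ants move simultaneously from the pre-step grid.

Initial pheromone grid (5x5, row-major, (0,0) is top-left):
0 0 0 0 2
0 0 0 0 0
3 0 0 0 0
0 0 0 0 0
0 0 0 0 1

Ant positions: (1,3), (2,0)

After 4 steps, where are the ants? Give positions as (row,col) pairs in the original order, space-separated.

Step 1: ant0:(1,3)->N->(0,3) | ant1:(2,0)->N->(1,0)
  grid max=2 at (2,0)
Step 2: ant0:(0,3)->E->(0,4) | ant1:(1,0)->S->(2,0)
  grid max=3 at (2,0)
Step 3: ant0:(0,4)->S->(1,4) | ant1:(2,0)->N->(1,0)
  grid max=2 at (2,0)
Step 4: ant0:(1,4)->N->(0,4) | ant1:(1,0)->S->(2,0)
  grid max=3 at (2,0)

(0,4) (2,0)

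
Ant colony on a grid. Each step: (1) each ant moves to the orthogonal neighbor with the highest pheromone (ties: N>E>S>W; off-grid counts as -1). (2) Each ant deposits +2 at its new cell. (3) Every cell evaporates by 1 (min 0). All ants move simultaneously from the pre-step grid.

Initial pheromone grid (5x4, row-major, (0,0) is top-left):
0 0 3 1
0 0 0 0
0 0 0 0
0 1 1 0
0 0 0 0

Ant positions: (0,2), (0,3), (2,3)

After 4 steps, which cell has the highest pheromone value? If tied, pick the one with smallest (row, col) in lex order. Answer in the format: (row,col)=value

Step 1: ant0:(0,2)->E->(0,3) | ant1:(0,3)->W->(0,2) | ant2:(2,3)->N->(1,3)
  grid max=4 at (0,2)
Step 2: ant0:(0,3)->W->(0,2) | ant1:(0,2)->E->(0,3) | ant2:(1,3)->N->(0,3)
  grid max=5 at (0,2)
Step 3: ant0:(0,2)->E->(0,3) | ant1:(0,3)->W->(0,2) | ant2:(0,3)->W->(0,2)
  grid max=8 at (0,2)
Step 4: ant0:(0,3)->W->(0,2) | ant1:(0,2)->E->(0,3) | ant2:(0,2)->E->(0,3)
  grid max=9 at (0,2)
Final grid:
  0 0 9 9
  0 0 0 0
  0 0 0 0
  0 0 0 0
  0 0 0 0
Max pheromone 9 at (0,2)

Answer: (0,2)=9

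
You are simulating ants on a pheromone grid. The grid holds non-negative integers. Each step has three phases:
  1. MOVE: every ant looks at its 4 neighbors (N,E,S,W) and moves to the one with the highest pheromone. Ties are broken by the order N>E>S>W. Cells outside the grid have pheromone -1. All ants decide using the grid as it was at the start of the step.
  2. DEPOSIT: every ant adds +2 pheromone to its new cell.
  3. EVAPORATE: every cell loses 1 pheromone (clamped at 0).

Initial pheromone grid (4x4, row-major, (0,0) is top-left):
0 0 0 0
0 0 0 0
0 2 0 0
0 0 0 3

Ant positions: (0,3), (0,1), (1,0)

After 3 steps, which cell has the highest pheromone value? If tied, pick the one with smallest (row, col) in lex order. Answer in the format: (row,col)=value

Step 1: ant0:(0,3)->S->(1,3) | ant1:(0,1)->E->(0,2) | ant2:(1,0)->N->(0,0)
  grid max=2 at (3,3)
Step 2: ant0:(1,3)->N->(0,3) | ant1:(0,2)->E->(0,3) | ant2:(0,0)->E->(0,1)
  grid max=3 at (0,3)
Step 3: ant0:(0,3)->S->(1,3) | ant1:(0,3)->S->(1,3) | ant2:(0,1)->E->(0,2)
  grid max=3 at (1,3)
Final grid:
  0 0 1 2
  0 0 0 3
  0 0 0 0
  0 0 0 0
Max pheromone 3 at (1,3)

Answer: (1,3)=3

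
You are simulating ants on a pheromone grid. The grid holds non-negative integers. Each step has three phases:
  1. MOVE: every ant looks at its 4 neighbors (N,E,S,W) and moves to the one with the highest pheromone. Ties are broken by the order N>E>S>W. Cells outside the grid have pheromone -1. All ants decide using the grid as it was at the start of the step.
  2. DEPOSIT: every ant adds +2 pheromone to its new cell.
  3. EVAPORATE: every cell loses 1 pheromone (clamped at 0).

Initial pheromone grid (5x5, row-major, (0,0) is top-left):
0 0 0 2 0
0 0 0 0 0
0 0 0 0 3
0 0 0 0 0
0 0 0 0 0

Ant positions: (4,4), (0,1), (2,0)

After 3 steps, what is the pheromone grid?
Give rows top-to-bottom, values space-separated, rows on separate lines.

After step 1: ants at (3,4),(0,2),(1,0)
  0 0 1 1 0
  1 0 0 0 0
  0 0 0 0 2
  0 0 0 0 1
  0 0 0 0 0
After step 2: ants at (2,4),(0,3),(0,0)
  1 0 0 2 0
  0 0 0 0 0
  0 0 0 0 3
  0 0 0 0 0
  0 0 0 0 0
After step 3: ants at (1,4),(0,4),(0,1)
  0 1 0 1 1
  0 0 0 0 1
  0 0 0 0 2
  0 0 0 0 0
  0 0 0 0 0

0 1 0 1 1
0 0 0 0 1
0 0 0 0 2
0 0 0 0 0
0 0 0 0 0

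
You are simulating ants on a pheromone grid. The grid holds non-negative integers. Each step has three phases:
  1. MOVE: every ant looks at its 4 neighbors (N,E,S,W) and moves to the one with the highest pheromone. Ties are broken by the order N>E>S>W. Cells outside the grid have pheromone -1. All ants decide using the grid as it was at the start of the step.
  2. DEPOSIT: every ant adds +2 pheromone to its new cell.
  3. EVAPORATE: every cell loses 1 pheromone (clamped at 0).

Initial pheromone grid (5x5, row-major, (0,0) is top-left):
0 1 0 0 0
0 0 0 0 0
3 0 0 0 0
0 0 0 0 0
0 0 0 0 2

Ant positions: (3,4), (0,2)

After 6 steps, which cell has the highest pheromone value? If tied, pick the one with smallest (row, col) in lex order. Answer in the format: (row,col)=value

Answer: (4,4)=2

Derivation:
Step 1: ant0:(3,4)->S->(4,4) | ant1:(0,2)->W->(0,1)
  grid max=3 at (4,4)
Step 2: ant0:(4,4)->N->(3,4) | ant1:(0,1)->E->(0,2)
  grid max=2 at (4,4)
Step 3: ant0:(3,4)->S->(4,4) | ant1:(0,2)->W->(0,1)
  grid max=3 at (4,4)
Step 4: ant0:(4,4)->N->(3,4) | ant1:(0,1)->E->(0,2)
  grid max=2 at (4,4)
Step 5: ant0:(3,4)->S->(4,4) | ant1:(0,2)->W->(0,1)
  grid max=3 at (4,4)
Step 6: ant0:(4,4)->N->(3,4) | ant1:(0,1)->E->(0,2)
  grid max=2 at (4,4)
Final grid:
  0 1 1 0 0
  0 0 0 0 0
  0 0 0 0 0
  0 0 0 0 1
  0 0 0 0 2
Max pheromone 2 at (4,4)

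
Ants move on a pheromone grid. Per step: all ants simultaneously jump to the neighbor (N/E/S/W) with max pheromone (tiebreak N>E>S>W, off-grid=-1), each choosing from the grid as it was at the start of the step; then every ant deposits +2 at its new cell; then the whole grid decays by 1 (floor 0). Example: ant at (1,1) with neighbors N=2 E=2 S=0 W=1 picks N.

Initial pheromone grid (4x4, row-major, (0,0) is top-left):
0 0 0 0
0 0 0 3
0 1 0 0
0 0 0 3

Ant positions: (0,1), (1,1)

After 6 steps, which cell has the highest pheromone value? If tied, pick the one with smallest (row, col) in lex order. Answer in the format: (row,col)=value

Step 1: ant0:(0,1)->E->(0,2) | ant1:(1,1)->S->(2,1)
  grid max=2 at (1,3)
Step 2: ant0:(0,2)->E->(0,3) | ant1:(2,1)->N->(1,1)
  grid max=1 at (0,3)
Step 3: ant0:(0,3)->S->(1,3) | ant1:(1,1)->S->(2,1)
  grid max=2 at (1,3)
Step 4: ant0:(1,3)->N->(0,3) | ant1:(2,1)->N->(1,1)
  grid max=1 at (0,3)
Step 5: ant0:(0,3)->S->(1,3) | ant1:(1,1)->S->(2,1)
  grid max=2 at (1,3)
Step 6: ant0:(1,3)->N->(0,3) | ant1:(2,1)->N->(1,1)
  grid max=1 at (0,3)
Final grid:
  0 0 0 1
  0 1 0 1
  0 1 0 0
  0 0 0 0
Max pheromone 1 at (0,3)

Answer: (0,3)=1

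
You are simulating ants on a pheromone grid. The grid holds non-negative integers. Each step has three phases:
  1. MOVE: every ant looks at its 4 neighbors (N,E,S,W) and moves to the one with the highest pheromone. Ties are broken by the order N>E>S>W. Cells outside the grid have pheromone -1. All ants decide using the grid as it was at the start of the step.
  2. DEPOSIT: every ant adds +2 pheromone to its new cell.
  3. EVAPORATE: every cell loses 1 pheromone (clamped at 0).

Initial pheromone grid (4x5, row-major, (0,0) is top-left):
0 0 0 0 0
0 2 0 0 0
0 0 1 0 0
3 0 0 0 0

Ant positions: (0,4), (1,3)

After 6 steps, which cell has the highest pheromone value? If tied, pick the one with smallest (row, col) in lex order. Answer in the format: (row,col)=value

Answer: (0,4)=7

Derivation:
Step 1: ant0:(0,4)->S->(1,4) | ant1:(1,3)->N->(0,3)
  grid max=2 at (3,0)
Step 2: ant0:(1,4)->N->(0,4) | ant1:(0,3)->E->(0,4)
  grid max=3 at (0,4)
Step 3: ant0:(0,4)->S->(1,4) | ant1:(0,4)->S->(1,4)
  grid max=3 at (1,4)
Step 4: ant0:(1,4)->N->(0,4) | ant1:(1,4)->N->(0,4)
  grid max=5 at (0,4)
Step 5: ant0:(0,4)->S->(1,4) | ant1:(0,4)->S->(1,4)
  grid max=5 at (1,4)
Step 6: ant0:(1,4)->N->(0,4) | ant1:(1,4)->N->(0,4)
  grid max=7 at (0,4)
Final grid:
  0 0 0 0 7
  0 0 0 0 4
  0 0 0 0 0
  0 0 0 0 0
Max pheromone 7 at (0,4)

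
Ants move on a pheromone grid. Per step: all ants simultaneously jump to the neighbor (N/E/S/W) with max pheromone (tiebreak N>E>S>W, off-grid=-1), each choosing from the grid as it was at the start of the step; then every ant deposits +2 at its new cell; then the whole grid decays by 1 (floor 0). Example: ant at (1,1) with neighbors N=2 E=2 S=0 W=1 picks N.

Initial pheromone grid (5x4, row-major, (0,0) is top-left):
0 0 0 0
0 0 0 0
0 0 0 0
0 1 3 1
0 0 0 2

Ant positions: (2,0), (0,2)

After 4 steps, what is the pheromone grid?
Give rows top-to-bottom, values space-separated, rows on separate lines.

After step 1: ants at (1,0),(0,3)
  0 0 0 1
  1 0 0 0
  0 0 0 0
  0 0 2 0
  0 0 0 1
After step 2: ants at (0,0),(1,3)
  1 0 0 0
  0 0 0 1
  0 0 0 0
  0 0 1 0
  0 0 0 0
After step 3: ants at (0,1),(0,3)
  0 1 0 1
  0 0 0 0
  0 0 0 0
  0 0 0 0
  0 0 0 0
After step 4: ants at (0,2),(1,3)
  0 0 1 0
  0 0 0 1
  0 0 0 0
  0 0 0 0
  0 0 0 0

0 0 1 0
0 0 0 1
0 0 0 0
0 0 0 0
0 0 0 0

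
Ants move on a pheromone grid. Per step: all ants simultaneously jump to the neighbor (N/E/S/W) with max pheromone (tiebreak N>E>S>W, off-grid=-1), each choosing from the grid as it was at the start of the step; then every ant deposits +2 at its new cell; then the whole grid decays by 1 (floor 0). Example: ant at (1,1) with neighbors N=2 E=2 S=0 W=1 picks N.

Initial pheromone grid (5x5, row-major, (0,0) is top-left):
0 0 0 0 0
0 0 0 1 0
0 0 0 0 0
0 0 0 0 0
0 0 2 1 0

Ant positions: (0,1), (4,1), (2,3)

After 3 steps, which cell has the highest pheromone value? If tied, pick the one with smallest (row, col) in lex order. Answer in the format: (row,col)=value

Step 1: ant0:(0,1)->E->(0,2) | ant1:(4,1)->E->(4,2) | ant2:(2,3)->N->(1,3)
  grid max=3 at (4,2)
Step 2: ant0:(0,2)->E->(0,3) | ant1:(4,2)->N->(3,2) | ant2:(1,3)->N->(0,3)
  grid max=3 at (0,3)
Step 3: ant0:(0,3)->S->(1,3) | ant1:(3,2)->S->(4,2) | ant2:(0,3)->S->(1,3)
  grid max=4 at (1,3)
Final grid:
  0 0 0 2 0
  0 0 0 4 0
  0 0 0 0 0
  0 0 0 0 0
  0 0 3 0 0
Max pheromone 4 at (1,3)

Answer: (1,3)=4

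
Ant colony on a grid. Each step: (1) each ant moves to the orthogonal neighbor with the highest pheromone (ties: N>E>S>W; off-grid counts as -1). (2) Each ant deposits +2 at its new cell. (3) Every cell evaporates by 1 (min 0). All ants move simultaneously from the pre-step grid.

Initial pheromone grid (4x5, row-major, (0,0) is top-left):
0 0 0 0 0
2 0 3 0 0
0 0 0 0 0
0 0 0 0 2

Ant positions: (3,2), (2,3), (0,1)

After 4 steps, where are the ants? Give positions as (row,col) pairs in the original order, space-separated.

Step 1: ant0:(3,2)->N->(2,2) | ant1:(2,3)->N->(1,3) | ant2:(0,1)->E->(0,2)
  grid max=2 at (1,2)
Step 2: ant0:(2,2)->N->(1,2) | ant1:(1,3)->W->(1,2) | ant2:(0,2)->S->(1,2)
  grid max=7 at (1,2)
Step 3: ant0:(1,2)->N->(0,2) | ant1:(1,2)->N->(0,2) | ant2:(1,2)->N->(0,2)
  grid max=6 at (1,2)
Step 4: ant0:(0,2)->S->(1,2) | ant1:(0,2)->S->(1,2) | ant2:(0,2)->S->(1,2)
  grid max=11 at (1,2)

(1,2) (1,2) (1,2)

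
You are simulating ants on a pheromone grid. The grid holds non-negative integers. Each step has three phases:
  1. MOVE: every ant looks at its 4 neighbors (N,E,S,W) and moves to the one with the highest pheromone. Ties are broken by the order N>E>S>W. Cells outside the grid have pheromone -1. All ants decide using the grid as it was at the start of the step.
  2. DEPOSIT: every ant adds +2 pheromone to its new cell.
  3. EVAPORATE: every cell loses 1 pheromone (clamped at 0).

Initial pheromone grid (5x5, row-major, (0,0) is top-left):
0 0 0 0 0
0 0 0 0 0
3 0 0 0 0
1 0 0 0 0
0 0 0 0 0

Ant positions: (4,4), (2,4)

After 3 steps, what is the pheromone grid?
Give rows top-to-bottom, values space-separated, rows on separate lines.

After step 1: ants at (3,4),(1,4)
  0 0 0 0 0
  0 0 0 0 1
  2 0 0 0 0
  0 0 0 0 1
  0 0 0 0 0
After step 2: ants at (2,4),(0,4)
  0 0 0 0 1
  0 0 0 0 0
  1 0 0 0 1
  0 0 0 0 0
  0 0 0 0 0
After step 3: ants at (1,4),(1,4)
  0 0 0 0 0
  0 0 0 0 3
  0 0 0 0 0
  0 0 0 0 0
  0 0 0 0 0

0 0 0 0 0
0 0 0 0 3
0 0 0 0 0
0 0 0 0 0
0 0 0 0 0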